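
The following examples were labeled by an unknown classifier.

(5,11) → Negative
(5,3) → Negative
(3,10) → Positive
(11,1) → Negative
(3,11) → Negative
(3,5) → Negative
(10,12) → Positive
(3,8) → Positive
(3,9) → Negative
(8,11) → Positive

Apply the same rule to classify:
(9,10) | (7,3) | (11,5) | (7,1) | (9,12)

The distinguishing property — product is even — holds for all the 'Positive' cases and none of the 'Negative' cases.

Positive, Negative, Negative, Negative, Positive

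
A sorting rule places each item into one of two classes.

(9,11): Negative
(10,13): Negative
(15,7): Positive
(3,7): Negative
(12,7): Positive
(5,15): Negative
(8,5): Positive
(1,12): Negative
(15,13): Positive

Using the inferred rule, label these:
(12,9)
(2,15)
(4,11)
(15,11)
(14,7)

Positive, Negative, Negative, Positive, Positive

The common property of the 'Positive' items is: first > second. No 'Negative' item has it.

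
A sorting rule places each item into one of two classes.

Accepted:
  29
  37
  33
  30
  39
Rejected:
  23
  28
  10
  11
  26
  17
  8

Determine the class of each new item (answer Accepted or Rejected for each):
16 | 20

Rule: at least 29. This holds for each 'Accepted' example and fails for each 'Rejected' one.
16: 16 < 29, does not pass → Rejected.
20: 20 < 29, does not pass → Rejected.

Rejected, Rejected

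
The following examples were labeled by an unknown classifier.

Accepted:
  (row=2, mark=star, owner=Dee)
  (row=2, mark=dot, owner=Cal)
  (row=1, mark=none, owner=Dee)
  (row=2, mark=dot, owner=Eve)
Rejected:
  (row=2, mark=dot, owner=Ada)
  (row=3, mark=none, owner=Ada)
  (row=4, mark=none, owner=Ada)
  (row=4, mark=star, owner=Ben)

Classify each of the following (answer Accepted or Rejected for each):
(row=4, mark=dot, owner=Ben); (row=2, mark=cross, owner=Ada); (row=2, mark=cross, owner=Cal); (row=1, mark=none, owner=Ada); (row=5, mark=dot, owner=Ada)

Rejected, Rejected, Accepted, Rejected, Rejected

A rule that fits every label: owner is not Ada AND row ≤ 2 — true of each 'Accepted' example, false of each 'Rejected' one.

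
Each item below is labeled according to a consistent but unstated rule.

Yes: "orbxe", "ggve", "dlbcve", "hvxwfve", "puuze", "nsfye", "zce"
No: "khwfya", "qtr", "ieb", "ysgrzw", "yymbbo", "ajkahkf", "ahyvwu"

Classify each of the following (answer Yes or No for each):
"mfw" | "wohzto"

No, No

The classifier is using: ends with 'e'.
"mfw": ends with 'w' — fails the rule, so No.
"wohzto": ends with 'o' — fails the rule, so No.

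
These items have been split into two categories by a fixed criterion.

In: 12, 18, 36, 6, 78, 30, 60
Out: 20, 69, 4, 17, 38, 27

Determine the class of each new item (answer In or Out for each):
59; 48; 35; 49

Out, In, Out, Out

The common property of the 'In' items is: multiple of 6. No 'Out' item has it.
59 → 59 = 6·9 + 5 → Out.
48 → 48 = 6·8 → In.
35 → 35 = 6·5 + 5 → Out.
49 → 49 = 6·8 + 1 → Out.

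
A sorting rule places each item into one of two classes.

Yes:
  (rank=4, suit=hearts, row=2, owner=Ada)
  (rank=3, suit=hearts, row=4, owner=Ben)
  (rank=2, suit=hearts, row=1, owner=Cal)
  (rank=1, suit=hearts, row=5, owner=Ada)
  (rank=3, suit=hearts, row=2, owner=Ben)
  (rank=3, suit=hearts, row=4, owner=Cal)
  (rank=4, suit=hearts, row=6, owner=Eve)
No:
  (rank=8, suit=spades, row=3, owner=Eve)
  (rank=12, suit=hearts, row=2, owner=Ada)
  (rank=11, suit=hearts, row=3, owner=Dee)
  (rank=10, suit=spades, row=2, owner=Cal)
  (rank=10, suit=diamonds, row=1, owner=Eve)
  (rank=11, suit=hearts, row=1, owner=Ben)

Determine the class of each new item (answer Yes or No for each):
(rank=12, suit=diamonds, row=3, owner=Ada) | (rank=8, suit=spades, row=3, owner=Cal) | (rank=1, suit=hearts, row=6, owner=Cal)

No, No, Yes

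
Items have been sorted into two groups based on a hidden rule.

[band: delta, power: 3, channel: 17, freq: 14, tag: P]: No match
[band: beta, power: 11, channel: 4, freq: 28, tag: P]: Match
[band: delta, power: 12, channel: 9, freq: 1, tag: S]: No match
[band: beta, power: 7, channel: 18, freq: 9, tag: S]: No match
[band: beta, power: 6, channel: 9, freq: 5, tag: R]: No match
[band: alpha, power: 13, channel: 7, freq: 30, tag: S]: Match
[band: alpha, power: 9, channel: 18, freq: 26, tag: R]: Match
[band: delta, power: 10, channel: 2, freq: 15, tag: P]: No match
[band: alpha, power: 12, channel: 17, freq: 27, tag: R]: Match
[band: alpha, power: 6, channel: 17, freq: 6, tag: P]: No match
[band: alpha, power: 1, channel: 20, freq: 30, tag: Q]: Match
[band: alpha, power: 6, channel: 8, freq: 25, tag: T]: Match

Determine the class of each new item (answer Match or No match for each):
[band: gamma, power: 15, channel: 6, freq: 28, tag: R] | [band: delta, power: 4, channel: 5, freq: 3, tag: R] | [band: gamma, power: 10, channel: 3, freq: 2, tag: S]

Match, No match, No match

One predicate separates the groups cleanly: freq ≥ 25.
[band: gamma, power: 15, channel: 6, freq: 28, tag: R] — freq = 28, hence Match.
[band: delta, power: 4, channel: 5, freq: 3, tag: R] — freq = 3, hence No match.
[band: gamma, power: 10, channel: 3, freq: 2, tag: S] — freq = 2, hence No match.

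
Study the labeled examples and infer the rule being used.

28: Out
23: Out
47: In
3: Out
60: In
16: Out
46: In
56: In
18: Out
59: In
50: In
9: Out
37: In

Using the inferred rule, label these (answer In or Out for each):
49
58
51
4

The pattern is that an item is 'In' exactly when: at least 37.
49: 49 ≥ 37, matches → In.
58: 58 ≥ 37, matches → In.
51: 51 ≥ 37, matches → In.
4: 4 < 37, doesn't match → Out.

In, In, In, Out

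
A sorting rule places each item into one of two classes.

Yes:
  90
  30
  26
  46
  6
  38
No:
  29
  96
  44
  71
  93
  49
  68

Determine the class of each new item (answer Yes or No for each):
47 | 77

The distinguishing property — ≡ 2 (mod 4) — holds for all the 'Yes' cases and none of the 'No' cases.

No, No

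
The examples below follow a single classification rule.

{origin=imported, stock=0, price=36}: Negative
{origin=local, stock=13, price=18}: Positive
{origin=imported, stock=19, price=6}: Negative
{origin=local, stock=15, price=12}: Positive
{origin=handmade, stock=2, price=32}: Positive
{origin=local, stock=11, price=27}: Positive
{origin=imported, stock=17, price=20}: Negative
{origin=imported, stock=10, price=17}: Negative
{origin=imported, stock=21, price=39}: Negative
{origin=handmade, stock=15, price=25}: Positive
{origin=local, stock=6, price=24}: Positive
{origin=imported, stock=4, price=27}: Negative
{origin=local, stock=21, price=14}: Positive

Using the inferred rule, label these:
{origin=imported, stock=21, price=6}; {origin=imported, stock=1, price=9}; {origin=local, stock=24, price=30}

Negative, Negative, Positive

The rule appears to be: origin is not imported.
{origin=imported, stock=21, price=6}: origin is imported — does not pass, so Negative.
{origin=imported, stock=1, price=9}: origin is imported — does not pass, so Negative.
{origin=local, stock=24, price=30}: origin is local — matches, so Positive.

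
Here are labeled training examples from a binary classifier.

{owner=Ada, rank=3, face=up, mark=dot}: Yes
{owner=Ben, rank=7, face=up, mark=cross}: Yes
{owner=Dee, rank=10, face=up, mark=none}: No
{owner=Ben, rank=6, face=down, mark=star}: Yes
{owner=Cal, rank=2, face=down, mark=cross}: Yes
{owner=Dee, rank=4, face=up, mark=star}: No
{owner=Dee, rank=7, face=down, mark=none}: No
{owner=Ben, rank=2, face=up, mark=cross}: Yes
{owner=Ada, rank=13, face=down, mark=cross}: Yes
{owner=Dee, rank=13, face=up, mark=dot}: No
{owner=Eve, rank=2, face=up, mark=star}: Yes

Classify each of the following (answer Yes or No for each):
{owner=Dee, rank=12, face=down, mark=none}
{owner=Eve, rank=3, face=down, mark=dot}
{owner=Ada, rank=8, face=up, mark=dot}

'Yes' ⟺ owner is not Dee.
No: {owner=Dee, rank=12, face=down, mark=none}, since owner is Dee. Yes: {owner=Eve, rank=3, face=down, mark=dot}, since owner is Eve. Yes: {owner=Ada, rank=8, face=up, mark=dot}, since owner is Ada.

No, Yes, Yes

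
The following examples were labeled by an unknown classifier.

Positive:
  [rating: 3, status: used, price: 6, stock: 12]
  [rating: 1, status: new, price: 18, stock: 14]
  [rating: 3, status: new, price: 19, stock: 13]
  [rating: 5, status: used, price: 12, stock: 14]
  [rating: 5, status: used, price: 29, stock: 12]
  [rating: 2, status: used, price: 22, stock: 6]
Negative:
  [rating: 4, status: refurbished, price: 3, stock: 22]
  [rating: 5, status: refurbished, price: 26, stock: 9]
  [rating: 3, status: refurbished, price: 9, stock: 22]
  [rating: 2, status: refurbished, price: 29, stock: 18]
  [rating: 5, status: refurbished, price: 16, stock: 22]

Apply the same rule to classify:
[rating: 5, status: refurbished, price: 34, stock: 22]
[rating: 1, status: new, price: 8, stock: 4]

All 'Positive' examples share one property — status is not refurbished — and every 'Negative' example lacks it.
[rating: 5, status: refurbished, price: 34, stock: 22] → status is refurbished → Negative. [rating: 1, status: new, price: 8, stock: 4] → status is new → Positive.

Negative, Positive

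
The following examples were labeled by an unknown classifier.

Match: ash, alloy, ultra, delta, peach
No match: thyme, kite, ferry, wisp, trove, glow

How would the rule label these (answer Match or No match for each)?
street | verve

Comparing the two groups points to one rule — contains 'a'.
street: no 'a', does not fit → No match. verve: no 'a', does not fit → No match.

No match, No match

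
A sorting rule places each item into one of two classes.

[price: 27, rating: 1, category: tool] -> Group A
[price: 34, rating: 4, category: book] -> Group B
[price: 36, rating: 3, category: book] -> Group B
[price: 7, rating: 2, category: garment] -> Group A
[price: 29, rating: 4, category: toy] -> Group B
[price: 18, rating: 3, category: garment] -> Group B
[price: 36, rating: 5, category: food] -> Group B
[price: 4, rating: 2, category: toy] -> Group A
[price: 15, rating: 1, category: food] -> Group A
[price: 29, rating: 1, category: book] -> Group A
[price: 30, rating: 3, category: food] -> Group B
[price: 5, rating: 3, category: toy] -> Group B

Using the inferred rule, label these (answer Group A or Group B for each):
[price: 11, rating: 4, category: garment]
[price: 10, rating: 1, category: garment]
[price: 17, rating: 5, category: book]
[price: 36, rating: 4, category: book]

Group B, Group A, Group B, Group B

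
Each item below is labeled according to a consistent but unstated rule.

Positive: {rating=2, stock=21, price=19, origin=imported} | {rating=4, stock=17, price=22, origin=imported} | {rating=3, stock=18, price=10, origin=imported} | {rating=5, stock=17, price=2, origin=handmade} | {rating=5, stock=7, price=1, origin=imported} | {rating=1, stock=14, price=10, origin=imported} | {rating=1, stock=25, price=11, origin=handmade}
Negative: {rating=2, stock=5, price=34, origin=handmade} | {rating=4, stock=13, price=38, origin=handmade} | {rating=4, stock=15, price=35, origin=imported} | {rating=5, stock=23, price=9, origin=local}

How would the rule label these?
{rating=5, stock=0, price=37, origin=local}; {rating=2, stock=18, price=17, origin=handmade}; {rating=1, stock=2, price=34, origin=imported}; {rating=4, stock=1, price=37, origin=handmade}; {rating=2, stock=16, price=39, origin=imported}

All 'Positive' examples share one property — price ≠ 9 AND price ≤ 22 — and every 'Negative' example lacks it.

Negative, Positive, Negative, Negative, Negative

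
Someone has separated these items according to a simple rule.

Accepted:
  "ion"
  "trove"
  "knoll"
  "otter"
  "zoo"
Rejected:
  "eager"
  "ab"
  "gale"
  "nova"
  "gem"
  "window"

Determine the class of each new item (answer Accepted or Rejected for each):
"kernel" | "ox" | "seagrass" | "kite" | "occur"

Rejected, Rejected, Rejected, Rejected, Accepted

One predicate separates the groups cleanly: odd length AND contains 'o'.
"kernel" — length 6, no 'o', hence Rejected.
"ox" — length 2, has 'o', hence Rejected.
"seagrass" — length 8, no 'o', hence Rejected.
"kite" — length 4, no 'o', hence Rejected.
"occur" — length 5, has 'o', hence Accepted.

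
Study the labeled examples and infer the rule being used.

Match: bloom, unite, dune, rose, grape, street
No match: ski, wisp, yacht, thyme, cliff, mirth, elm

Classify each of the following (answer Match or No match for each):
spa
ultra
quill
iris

No match, Match, Match, Match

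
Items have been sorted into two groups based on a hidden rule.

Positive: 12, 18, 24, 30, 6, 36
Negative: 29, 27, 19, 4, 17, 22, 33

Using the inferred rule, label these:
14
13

Negative, Negative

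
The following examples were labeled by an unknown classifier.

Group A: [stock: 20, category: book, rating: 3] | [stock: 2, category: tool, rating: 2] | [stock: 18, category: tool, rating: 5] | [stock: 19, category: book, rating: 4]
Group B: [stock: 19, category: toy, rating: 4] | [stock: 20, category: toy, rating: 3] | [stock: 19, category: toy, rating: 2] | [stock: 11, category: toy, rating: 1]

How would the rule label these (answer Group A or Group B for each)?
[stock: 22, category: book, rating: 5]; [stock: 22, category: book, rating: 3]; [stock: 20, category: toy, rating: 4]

Group A, Group A, Group B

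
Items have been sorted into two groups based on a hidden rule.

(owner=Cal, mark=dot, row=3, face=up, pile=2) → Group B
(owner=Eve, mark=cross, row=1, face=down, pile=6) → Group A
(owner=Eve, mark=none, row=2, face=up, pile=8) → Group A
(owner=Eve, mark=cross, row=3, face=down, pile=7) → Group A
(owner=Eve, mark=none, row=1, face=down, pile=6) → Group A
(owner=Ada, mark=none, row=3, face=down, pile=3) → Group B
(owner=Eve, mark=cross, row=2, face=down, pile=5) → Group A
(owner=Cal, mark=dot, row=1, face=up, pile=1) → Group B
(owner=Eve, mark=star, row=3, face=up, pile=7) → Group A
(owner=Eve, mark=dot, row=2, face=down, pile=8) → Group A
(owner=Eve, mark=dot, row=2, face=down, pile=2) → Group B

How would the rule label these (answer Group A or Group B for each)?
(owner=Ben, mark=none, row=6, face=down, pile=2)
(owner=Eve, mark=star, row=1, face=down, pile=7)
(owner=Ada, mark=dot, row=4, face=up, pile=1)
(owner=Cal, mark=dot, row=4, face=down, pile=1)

Group B, Group A, Group B, Group B

Rule: pile ≥ 5. This holds for each 'Group A' example and fails for each 'Group B' one.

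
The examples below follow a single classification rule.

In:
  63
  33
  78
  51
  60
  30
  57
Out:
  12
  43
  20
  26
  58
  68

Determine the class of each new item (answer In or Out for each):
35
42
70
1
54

Rule: multiple of 3 AND at least 20. This holds for each 'In' example and fails for each 'Out' one.
35: 35 = 3·11 + 2, 35 ≥ 20 — fails the rule, so Out. 42: 42 = 3·14, 42 ≥ 20 — meets the rule, so In. 70: 70 = 3·23 + 1, 70 ≥ 20 — fails the rule, so Out. 1: 1 = 3·0 + 1, 1 < 20 — fails the rule, so Out. 54: 54 = 3·18, 54 ≥ 20 — meets the rule, so In.

Out, In, Out, Out, In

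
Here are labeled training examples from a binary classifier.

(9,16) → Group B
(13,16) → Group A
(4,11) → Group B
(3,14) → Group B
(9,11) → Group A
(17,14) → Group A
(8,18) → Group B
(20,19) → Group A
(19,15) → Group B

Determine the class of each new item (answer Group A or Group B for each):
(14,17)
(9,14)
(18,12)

All 'Group A' examples share one property — |first − second| ≤ 3 — and every 'Group B' example lacks it.
(14,17): |14−17| = 3, has this property → Group A.
(9,14): |9−14| = 5, does not satisfy this → Group B.
(18,12): |18−12| = 6, does not satisfy this → Group B.

Group A, Group B, Group B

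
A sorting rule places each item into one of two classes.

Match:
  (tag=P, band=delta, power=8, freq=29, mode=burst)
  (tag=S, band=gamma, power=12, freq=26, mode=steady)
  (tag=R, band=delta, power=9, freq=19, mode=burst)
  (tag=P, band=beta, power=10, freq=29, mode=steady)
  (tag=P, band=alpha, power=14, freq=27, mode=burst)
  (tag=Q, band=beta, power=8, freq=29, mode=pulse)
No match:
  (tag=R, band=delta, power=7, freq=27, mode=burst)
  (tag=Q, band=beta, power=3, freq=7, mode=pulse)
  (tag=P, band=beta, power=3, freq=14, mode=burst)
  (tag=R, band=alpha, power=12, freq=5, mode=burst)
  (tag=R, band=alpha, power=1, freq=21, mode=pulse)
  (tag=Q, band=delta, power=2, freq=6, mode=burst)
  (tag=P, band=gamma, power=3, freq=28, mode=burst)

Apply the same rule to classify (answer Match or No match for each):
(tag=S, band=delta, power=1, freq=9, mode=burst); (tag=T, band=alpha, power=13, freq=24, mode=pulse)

No match, Match

'Match' ⟺ freq ≥ 6 AND power ≥ 8.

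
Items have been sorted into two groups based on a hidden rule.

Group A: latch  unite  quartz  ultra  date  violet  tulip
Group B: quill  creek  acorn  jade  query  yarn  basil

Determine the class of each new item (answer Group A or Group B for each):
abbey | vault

Rule: contains 't'. This holds for each 'Group A' example and fails for each 'Group B' one.
abbey: Group B (no 't').
vault: Group A (has 't').

Group B, Group A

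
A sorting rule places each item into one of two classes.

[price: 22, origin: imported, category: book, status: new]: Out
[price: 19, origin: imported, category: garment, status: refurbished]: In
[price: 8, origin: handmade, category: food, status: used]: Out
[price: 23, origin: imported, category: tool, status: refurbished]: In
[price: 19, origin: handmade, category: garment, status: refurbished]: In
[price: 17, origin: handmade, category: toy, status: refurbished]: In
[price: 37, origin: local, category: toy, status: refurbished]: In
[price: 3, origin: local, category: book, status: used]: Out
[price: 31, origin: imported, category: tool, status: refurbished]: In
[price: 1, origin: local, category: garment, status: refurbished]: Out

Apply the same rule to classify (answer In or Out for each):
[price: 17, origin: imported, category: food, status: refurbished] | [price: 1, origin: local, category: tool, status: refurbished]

Every 'In' example satisfies: status is refurbished AND price ≥ 3. None of the 'Out' examples do.
[price: 17, origin: imported, category: food, status: refurbished] — status is refurbished, price = 17, hence In. [price: 1, origin: local, category: tool, status: refurbished] — status is refurbished, price = 1, hence Out.

In, Out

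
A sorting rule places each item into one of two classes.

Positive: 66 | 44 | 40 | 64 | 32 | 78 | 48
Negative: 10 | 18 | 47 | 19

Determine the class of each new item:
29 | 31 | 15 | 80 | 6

Negative, Negative, Negative, Positive, Negative

All 'Positive' examples share one property — even AND at least 19 — and every 'Negative' example lacks it.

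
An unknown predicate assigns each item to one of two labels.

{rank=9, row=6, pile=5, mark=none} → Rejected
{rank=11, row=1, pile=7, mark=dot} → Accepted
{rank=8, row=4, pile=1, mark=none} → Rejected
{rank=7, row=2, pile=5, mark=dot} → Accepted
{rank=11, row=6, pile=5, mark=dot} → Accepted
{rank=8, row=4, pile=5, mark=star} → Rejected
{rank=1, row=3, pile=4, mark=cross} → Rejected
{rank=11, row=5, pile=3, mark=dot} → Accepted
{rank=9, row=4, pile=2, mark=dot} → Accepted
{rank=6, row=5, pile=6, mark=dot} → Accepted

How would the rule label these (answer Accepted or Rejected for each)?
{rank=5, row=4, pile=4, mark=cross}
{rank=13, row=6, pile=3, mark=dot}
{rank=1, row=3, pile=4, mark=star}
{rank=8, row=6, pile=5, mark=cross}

'Accepted' ⟺ mark is dot.
{rank=5, row=4, pile=4, mark=cross}: Rejected (mark is cross).
{rank=13, row=6, pile=3, mark=dot}: Accepted (mark is dot).
{rank=1, row=3, pile=4, mark=star}: Rejected (mark is star).
{rank=8, row=6, pile=5, mark=cross}: Rejected (mark is cross).

Rejected, Accepted, Rejected, Rejected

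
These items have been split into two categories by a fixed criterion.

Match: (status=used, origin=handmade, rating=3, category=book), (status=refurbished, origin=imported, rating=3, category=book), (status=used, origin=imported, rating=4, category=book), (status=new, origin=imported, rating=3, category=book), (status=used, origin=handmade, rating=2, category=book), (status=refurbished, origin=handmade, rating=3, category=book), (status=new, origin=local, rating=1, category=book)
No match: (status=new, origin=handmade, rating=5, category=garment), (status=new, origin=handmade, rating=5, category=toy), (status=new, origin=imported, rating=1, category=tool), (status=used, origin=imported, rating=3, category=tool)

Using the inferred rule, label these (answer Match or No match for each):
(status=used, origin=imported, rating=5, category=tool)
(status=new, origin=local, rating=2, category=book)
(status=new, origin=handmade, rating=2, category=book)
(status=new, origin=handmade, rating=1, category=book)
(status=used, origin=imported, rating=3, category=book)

No match, Match, Match, Match, Match

Comparing the two groups points to one rule — category is book.
(status=used, origin=imported, rating=5, category=tool) — category is tool, hence No match. (status=new, origin=local, rating=2, category=book) — category is book, hence Match. (status=new, origin=handmade, rating=2, category=book) — category is book, hence Match. (status=new, origin=handmade, rating=1, category=book) — category is book, hence Match. (status=used, origin=imported, rating=3, category=book) — category is book, hence Match.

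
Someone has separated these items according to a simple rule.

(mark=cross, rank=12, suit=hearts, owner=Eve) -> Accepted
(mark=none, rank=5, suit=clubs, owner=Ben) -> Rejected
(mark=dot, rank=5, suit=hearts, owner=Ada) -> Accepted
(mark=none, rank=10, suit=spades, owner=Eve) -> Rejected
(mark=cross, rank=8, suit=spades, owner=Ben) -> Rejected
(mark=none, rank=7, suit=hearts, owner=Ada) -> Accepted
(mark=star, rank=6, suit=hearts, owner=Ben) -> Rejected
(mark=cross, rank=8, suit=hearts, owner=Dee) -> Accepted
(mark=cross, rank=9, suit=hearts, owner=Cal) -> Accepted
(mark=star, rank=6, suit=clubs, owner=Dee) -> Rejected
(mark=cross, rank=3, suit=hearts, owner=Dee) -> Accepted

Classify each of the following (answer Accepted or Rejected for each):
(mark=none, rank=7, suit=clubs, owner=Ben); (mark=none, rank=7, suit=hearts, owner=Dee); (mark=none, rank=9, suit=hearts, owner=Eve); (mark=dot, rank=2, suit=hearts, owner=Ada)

Rejected, Accepted, Accepted, Accepted

The classifier is using: suit is hearts AND rank ≠ 6.
(mark=none, rank=7, suit=clubs, owner=Ben) → suit is clubs, rank = 7 → Rejected. (mark=none, rank=7, suit=hearts, owner=Dee) → suit is hearts, rank = 7 → Accepted. (mark=none, rank=9, suit=hearts, owner=Eve) → suit is hearts, rank = 9 → Accepted. (mark=dot, rank=2, suit=hearts, owner=Ada) → suit is hearts, rank = 2 → Accepted.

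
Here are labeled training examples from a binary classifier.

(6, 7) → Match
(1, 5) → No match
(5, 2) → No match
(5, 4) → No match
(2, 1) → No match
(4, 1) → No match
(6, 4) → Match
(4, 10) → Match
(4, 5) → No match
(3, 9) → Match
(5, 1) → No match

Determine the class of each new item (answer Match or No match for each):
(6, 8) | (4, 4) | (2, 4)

The rule appears to be: sum ≥ 10.
Match: (6, 8), since 6+8 = 14.
No match: (4, 4), since 4+4 = 8.
No match: (2, 4), since 2+4 = 6.

Match, No match, No match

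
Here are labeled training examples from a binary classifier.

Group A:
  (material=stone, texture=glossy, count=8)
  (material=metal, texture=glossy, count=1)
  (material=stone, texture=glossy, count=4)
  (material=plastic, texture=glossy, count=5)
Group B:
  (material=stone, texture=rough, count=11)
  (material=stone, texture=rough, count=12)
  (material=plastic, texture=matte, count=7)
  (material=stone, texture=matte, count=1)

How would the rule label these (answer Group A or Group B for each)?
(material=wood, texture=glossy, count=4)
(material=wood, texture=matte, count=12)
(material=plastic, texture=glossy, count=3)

'Group A' ⟺ texture is glossy.
Group A: (material=wood, texture=glossy, count=4), since texture is glossy.
Group B: (material=wood, texture=matte, count=12), since texture is matte.
Group A: (material=plastic, texture=glossy, count=3), since texture is glossy.

Group A, Group B, Group A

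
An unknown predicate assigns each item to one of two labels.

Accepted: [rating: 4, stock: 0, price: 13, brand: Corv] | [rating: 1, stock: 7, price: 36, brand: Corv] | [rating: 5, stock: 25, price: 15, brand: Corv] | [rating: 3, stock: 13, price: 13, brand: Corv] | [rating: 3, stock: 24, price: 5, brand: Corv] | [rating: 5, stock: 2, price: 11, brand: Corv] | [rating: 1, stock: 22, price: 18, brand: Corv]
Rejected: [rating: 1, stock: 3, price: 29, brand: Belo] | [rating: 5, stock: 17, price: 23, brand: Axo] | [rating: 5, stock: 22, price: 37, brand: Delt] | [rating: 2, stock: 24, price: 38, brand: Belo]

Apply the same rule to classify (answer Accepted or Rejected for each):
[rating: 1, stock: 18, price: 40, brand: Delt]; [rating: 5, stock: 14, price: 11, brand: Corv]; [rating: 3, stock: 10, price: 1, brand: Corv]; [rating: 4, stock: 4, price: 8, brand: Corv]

One predicate separates the groups cleanly: brand is Corv.

Rejected, Accepted, Accepted, Accepted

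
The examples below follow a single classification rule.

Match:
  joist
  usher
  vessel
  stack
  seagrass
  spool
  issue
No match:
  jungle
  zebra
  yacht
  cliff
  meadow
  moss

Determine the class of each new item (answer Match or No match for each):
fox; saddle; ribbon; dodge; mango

The common property of the 'Match' items is: length ≥ 5 AND contains 's'. No 'No match' item has it.
No match: fox, since length 3, no 's'. Match: saddle, since length 6, has 's'. No match: ribbon, since length 6, no 's'. No match: dodge, since length 5, no 's'. No match: mango, since length 5, no 's'.

No match, Match, No match, No match, No match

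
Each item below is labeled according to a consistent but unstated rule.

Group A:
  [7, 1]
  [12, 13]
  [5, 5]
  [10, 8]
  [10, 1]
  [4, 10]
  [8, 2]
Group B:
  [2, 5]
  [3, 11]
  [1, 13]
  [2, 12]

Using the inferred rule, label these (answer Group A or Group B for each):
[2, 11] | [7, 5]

Group B, Group A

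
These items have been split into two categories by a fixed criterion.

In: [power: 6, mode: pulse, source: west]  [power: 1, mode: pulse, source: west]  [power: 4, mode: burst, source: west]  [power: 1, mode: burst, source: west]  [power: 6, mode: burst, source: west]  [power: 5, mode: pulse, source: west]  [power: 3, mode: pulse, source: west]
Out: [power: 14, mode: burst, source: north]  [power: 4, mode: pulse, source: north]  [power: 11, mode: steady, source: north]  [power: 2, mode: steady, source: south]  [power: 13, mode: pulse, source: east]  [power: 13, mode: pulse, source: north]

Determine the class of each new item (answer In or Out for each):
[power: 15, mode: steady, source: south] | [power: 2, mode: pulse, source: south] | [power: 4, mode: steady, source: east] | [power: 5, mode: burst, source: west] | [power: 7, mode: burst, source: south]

Out, Out, Out, In, Out

The common property of the 'In' items is: source is west. No 'Out' item has it.
Out: [power: 15, mode: steady, source: south], since source is south. Out: [power: 2, mode: pulse, source: south], since source is south. Out: [power: 4, mode: steady, source: east], since source is east. In: [power: 5, mode: burst, source: west], since source is west. Out: [power: 7, mode: burst, source: south], since source is south.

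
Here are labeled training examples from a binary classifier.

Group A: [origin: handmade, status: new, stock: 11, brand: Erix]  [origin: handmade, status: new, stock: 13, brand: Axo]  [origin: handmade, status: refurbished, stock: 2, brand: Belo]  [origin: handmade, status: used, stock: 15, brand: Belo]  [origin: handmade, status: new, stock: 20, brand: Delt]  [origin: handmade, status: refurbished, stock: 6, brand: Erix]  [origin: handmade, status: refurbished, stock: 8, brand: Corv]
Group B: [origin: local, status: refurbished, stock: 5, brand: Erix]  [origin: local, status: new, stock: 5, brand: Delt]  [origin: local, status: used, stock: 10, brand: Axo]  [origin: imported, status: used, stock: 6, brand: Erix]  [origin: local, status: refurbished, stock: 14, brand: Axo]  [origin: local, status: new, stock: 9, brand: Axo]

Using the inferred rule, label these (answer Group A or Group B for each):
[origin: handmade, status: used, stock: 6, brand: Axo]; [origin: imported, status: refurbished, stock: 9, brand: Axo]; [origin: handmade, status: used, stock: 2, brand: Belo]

The pattern is that an item is 'Group A' exactly when: origin is handmade.

Group A, Group B, Group A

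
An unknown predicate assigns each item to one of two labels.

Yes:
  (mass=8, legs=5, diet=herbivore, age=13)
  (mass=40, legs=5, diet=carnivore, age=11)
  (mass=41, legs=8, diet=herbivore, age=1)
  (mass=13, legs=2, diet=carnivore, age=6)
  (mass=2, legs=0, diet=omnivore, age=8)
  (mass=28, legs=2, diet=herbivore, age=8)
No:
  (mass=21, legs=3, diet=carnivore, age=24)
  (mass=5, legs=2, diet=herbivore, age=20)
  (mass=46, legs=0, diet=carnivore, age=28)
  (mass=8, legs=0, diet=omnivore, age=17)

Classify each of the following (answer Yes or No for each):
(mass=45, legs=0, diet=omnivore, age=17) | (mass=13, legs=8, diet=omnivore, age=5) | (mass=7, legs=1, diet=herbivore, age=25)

One predicate separates the groups cleanly: age ≤ 13.
(mass=45, legs=0, diet=omnivore, age=17) → age = 17 → No. (mass=13, legs=8, diet=omnivore, age=5) → age = 5 → Yes. (mass=7, legs=1, diet=herbivore, age=25) → age = 25 → No.

No, Yes, No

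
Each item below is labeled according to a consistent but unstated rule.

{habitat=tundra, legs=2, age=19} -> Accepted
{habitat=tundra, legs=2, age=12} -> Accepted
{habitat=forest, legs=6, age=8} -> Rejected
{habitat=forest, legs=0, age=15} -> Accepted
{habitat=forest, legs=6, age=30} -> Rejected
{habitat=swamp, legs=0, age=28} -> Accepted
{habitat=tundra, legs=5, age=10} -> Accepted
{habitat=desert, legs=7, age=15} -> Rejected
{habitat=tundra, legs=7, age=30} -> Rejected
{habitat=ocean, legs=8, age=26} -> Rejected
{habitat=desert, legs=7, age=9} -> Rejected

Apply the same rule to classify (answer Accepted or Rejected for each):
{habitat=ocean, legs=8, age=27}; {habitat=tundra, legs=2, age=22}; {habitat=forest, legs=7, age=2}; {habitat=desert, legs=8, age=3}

Rejected, Accepted, Rejected, Rejected

The pattern is that an item is 'Accepted' exactly when: legs ≤ 5.
{habitat=ocean, legs=8, age=27} → legs = 8 → Rejected.
{habitat=tundra, legs=2, age=22} → legs = 2 → Accepted.
{habitat=forest, legs=7, age=2} → legs = 7 → Rejected.
{habitat=desert, legs=8, age=3} → legs = 8 → Rejected.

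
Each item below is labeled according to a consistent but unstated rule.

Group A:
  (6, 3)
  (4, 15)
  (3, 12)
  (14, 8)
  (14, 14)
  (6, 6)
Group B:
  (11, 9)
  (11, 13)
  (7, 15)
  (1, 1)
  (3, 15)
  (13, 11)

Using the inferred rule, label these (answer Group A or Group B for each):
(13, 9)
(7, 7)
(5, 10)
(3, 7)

Group B, Group B, Group A, Group B

Looking at the examples, the only property every 'Group A' case has and every 'Group B' case lacks is: product is even.
(13, 9) → 13·9 = 117 → Group B. (7, 7) → 7·7 = 49 → Group B. (5, 10) → 5·10 = 50 → Group A. (3, 7) → 3·7 = 21 → Group B.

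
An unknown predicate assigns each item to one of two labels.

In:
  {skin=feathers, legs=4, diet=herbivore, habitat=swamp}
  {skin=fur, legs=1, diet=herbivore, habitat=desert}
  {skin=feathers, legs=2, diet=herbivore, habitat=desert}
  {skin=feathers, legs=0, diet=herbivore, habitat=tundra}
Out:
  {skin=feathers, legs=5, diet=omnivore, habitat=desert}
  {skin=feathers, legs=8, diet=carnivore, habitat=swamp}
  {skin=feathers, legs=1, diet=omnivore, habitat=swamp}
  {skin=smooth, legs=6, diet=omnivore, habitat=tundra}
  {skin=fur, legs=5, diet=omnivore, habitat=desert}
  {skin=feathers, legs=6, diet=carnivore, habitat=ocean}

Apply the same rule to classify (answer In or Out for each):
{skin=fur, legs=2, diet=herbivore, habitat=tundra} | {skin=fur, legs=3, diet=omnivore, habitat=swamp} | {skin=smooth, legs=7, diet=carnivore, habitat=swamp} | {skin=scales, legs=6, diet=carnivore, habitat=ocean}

In, Out, Out, Out

The simplest hypothesis consistent with all the labels is: diet is herbivore.
{skin=fur, legs=2, diet=herbivore, habitat=tundra}: In (diet is herbivore).
{skin=fur, legs=3, diet=omnivore, habitat=swamp}: Out (diet is omnivore).
{skin=smooth, legs=7, diet=carnivore, habitat=swamp}: Out (diet is carnivore).
{skin=scales, legs=6, diet=carnivore, habitat=ocean}: Out (diet is carnivore).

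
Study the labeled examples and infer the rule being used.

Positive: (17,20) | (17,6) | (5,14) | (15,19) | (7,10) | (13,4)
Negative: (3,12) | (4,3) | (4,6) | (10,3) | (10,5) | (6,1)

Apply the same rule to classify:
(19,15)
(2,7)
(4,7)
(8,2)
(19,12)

All 'Positive' examples share one property — sum ≥ 17 — and every 'Negative' example lacks it.
(19,15) → 19+15 = 34 → Positive.
(2,7) → 2+7 = 9 → Negative.
(4,7) → 4+7 = 11 → Negative.
(8,2) → 8+2 = 10 → Negative.
(19,12) → 19+12 = 31 → Positive.

Positive, Negative, Negative, Negative, Positive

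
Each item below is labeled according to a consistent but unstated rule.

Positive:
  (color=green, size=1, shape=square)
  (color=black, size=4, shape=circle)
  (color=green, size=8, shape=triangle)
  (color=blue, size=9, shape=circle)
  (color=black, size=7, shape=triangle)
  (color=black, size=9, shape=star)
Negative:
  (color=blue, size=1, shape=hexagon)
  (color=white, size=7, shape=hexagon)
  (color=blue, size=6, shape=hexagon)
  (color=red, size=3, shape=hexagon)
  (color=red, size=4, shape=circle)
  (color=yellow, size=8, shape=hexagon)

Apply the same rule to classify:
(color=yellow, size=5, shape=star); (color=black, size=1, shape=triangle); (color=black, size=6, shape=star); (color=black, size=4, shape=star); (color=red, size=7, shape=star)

Rule: shape is not hexagon AND color is not red. This holds for each 'Positive' example and fails for each 'Negative' one.

Positive, Positive, Positive, Positive, Negative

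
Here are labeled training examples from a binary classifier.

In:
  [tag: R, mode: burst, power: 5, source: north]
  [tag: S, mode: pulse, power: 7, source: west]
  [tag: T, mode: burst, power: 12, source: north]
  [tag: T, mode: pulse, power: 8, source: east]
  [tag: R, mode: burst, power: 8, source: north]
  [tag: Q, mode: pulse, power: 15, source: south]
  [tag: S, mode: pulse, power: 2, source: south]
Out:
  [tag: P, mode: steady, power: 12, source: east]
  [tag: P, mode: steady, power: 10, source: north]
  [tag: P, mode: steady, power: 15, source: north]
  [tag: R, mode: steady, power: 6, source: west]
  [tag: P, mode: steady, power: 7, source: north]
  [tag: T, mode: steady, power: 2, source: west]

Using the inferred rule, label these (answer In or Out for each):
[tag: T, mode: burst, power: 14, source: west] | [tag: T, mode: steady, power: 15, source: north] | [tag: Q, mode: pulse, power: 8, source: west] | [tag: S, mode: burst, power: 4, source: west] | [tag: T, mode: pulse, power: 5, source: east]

The rule appears to be: mode is not steady.
In: [tag: T, mode: burst, power: 14, source: west], since mode is burst. Out: [tag: T, mode: steady, power: 15, source: north], since mode is steady. In: [tag: Q, mode: pulse, power: 8, source: west], since mode is pulse. In: [tag: S, mode: burst, power: 4, source: west], since mode is burst. In: [tag: T, mode: pulse, power: 5, source: east], since mode is pulse.

In, Out, In, In, In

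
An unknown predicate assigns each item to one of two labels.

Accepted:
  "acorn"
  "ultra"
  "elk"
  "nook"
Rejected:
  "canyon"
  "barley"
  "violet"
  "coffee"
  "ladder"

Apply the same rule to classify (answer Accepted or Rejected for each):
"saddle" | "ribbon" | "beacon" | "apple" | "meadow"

The rule appears to be: length ≤ 5.
"saddle" → length 6 → Rejected.
"ribbon" → length 6 → Rejected.
"beacon" → length 6 → Rejected.
"apple" → length 5 → Accepted.
"meadow" → length 6 → Rejected.

Rejected, Rejected, Rejected, Accepted, Rejected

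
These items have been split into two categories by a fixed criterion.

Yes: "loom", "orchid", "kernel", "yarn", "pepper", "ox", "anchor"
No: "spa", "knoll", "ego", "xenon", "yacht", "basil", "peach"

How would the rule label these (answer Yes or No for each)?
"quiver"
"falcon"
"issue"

Yes, Yes, No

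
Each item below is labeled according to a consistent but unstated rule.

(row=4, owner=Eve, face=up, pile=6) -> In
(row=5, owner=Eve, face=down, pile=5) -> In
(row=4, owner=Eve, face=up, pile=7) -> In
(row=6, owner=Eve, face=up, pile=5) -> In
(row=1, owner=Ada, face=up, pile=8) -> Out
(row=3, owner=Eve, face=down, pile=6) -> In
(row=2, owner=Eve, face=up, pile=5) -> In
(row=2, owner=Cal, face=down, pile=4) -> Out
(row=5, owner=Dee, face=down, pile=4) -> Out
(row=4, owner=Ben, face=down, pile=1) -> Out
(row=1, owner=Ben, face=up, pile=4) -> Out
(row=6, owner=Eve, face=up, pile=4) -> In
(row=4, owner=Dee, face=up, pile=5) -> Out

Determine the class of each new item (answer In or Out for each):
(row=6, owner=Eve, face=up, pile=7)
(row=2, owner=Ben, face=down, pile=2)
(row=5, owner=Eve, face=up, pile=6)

In, Out, In

The rule appears to be: owner is Eve.
(row=6, owner=Eve, face=up, pile=7): owner is Eve — has this property, so In. (row=2, owner=Ben, face=down, pile=2): owner is Ben — fails the rule, so Out. (row=5, owner=Eve, face=up, pile=6): owner is Eve — has this property, so In.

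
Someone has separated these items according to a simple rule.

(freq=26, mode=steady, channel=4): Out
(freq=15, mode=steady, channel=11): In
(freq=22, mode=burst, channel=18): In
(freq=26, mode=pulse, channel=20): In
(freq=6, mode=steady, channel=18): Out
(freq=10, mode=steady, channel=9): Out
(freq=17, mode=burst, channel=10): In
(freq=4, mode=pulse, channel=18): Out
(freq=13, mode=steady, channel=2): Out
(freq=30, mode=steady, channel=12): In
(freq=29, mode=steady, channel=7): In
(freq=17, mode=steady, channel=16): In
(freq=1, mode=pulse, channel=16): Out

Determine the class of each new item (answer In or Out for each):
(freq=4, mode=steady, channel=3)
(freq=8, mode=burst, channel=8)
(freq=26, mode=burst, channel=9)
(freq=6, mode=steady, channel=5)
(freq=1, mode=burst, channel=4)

The pattern is that an item is 'In' exactly when: channel ≥ 7 AND freq ≥ 13.

Out, Out, In, Out, Out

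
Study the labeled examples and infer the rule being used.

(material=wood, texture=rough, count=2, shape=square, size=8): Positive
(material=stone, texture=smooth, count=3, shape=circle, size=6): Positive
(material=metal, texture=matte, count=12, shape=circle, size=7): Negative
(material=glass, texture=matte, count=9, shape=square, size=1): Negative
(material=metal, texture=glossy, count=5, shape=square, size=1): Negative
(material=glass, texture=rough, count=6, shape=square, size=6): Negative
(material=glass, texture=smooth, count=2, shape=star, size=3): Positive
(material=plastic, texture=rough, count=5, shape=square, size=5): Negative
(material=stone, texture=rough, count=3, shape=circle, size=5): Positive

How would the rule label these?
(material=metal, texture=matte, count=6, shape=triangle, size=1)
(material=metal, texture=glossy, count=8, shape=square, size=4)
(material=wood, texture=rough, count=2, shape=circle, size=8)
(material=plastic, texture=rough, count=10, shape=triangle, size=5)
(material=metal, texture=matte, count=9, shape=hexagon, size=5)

One predicate separates the groups cleanly: count ≤ 3.
(material=metal, texture=matte, count=6, shape=triangle, size=1) — count = 6, hence Negative.
(material=metal, texture=glossy, count=8, shape=square, size=4) — count = 8, hence Negative.
(material=wood, texture=rough, count=2, shape=circle, size=8) — count = 2, hence Positive.
(material=plastic, texture=rough, count=10, shape=triangle, size=5) — count = 10, hence Negative.
(material=metal, texture=matte, count=9, shape=hexagon, size=5) — count = 9, hence Negative.

Negative, Negative, Positive, Negative, Negative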